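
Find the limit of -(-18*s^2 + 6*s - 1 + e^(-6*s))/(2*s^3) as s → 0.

18

Direct substitution gives 0/0.
Apply L'Hôpital: lim (-36*s + 6 - 6*e^(-6*s))/(-6*s^2), still 0/0.
Apply L'Hôpital: lim (-36 + 36*e^(-6*s))/(-12*s), still 0/0.
After 3 applications of L'Hôpital's rule the quotient is (-216*e^(-6*s))/(-12); substituting s = 0 gives 18.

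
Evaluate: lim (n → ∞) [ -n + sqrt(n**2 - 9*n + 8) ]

-9/2

This has the form ∞ − ∞. Multiply and divide by the conjugate √(n^2 - 9*n + 8) + n.
That gives (-9n + 8) / (√(n^2 - 9*n + 8) + n).
Divide numerator and denominator by n: the limit is -9/(2·1) = -9/2.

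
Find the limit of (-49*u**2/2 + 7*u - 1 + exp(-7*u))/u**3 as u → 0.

-343/6

Direct substitution gives 0/0.
Apply L'Hôpital: lim (-49*u + 7 - 7*e^(-7*u))/(3*u^2), still 0/0.
Apply L'Hôpital: lim (-49 + 49*e^(-7*u))/(6*u), still 0/0.
After 3 applications of L'Hôpital's rule the quotient is (-343*e^(-7*u))/(6); substituting u = 0 gives -343/6.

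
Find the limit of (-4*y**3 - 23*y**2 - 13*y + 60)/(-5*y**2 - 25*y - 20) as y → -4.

-7/5

Since y = -4 makes numerator and denominator zero, (y + 4) divides both.
Cancelling it gives (-4*y^2 - 7*y + 15)/(-5*y - 5); now plug in y = -4 to get -7/5.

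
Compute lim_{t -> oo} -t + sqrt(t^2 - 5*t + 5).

-5/2

An ∞ − ∞ form. Rationalising with the conjugate, the difference becomes (-5t + 5) / (√(t^2 - 5*t + 5) + t).
For large t the denominator behaves like 2·t, so the quotient tends to -5/2 = -5/2.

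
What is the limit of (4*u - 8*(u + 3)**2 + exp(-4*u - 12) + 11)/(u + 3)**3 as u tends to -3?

-32/3

Direct substitution gives 0/0.
Apply L'Hôpital: lim (-16*u - 4*e^(-4*u - 12) - 44)/(3*(u + 3)^2), still 0/0.
Apply L'Hôpital: lim (16*e^(-4*u - 12) - 16)/(6*u + 18), still 0/0.
After 3 applications of L'Hôpital's rule the quotient is (-64*e^(-4*u - 12))/(6); substituting u = -3 gives -32/3.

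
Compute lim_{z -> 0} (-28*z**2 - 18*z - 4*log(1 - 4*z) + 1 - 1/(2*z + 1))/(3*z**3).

280/9

Substitution gives 0/0; apply L'Hôpital's rule 3 times.
After differentiating numerator and denominator 3 times the quotient is (-512/(4*z - 1)^3 + 48/(2*z + 1)^4)/(18); at z = 0 this is 280/9.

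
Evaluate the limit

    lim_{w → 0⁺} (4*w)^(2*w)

1

Base → 0⁺ and exponent → 0⁺: a 0^0 form.
Take logs: 2w·ln(4w). This is 0·(−∞); rewriting as ln(4w)/(1/(2w)) and applying L'Hôpital gives 0.
Hence the limit is e^0 = 1.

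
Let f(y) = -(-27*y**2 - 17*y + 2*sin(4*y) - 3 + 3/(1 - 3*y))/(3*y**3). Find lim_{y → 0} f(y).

Substitution gives 0/0 (the numerator vanishes to order 3).
Expand each term to order y^3: the coefficient of y^3 in 3·1/(1 - 3y) is 81 and in 2·sin(4y) is -64/3.
Lower-order terms cancel with the polynomial part, so the numerator is (179/3)·y^3 + o(y^3), and the limit is (179/3)/(-3) = -179/9.

-179/9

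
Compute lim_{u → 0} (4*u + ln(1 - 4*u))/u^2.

-8

Direct substitution gives 0/0.
Apply L'Hôpital: lim (4 - 4/(1 - 4*u))/(2*u), still 0/0.
After 2 applications of L'Hôpital's rule the quotient is (-16/(1 - 4*u)^2)/(2); substituting u = 0 gives -8.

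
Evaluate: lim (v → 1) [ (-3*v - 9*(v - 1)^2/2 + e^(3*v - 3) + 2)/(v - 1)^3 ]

9/2

Direct substitution gives 0/0.
Apply L'Hôpital: lim (-9*v + 3*e^(3*v - 3) + 6)/(3*(v - 1)^2), still 0/0.
Apply L'Hôpital: lim (9*e^(3*v - 3) - 9)/(6*v - 6), still 0/0.
After 3 applications of L'Hôpital's rule the quotient is (27*e^(3*v - 3))/(6); substituting v = 1 gives 9/2.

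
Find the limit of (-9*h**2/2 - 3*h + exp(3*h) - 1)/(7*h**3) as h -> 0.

Direct substitution gives 0/0.
Apply L'Hôpital: lim (-9*h + 3*e^(3*h) - 3)/(21*h^2), still 0/0.
Apply L'Hôpital: lim (9*e^(3*h) - 9)/(42*h), still 0/0.
After 3 applications of L'Hôpital's rule the quotient is (27*e^(3*h))/(42); substituting h = 0 gives 9/14.

9/14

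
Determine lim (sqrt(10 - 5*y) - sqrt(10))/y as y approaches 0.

A 0/0 form; rationalise with √(10 - 5y) + √10. This collapses the numerator to -5y, leaving -5/(√(10 - 5y) + √10) → -5/(2√10) = -√(10)/4.

-√(10)/4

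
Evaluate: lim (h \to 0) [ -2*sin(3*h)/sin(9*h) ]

-2/3

Substitution gives 0/0.
Divide numerator and denominator by h: sin(3h)/h → 3 and sin(9h)/h → 9, so the limit is -2·3/9 = -2/3.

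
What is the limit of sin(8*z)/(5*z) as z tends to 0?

8/5

Substitution gives 0/0.
Write it as (8/5)·sin(8z)/(8z); since sin(u)/u → 1, the limit is 8/5.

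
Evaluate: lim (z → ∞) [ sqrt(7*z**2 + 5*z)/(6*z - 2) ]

√(7)/6

For large |z|, √(7*z^2 + 5*z) ≈ √7·|z| and the denominator ≈ 6z.
Since z → +∞, |z| = z, giving √7/(6) = √(7)/6.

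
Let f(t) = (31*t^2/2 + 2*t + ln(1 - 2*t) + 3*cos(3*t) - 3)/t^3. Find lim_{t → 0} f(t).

Substitution gives 0/0 (the numerator vanishes to order 3).
Expand each term to order t^3: the coefficient of t^3 in 3·cos(3t) is 0 and in ln(1 - 2t) is -8/3.
Lower-order terms cancel with the polynomial part, so the numerator is (-8/3)·t^3 + o(t^3), and the limit is (-8/3)/(1) = -8/3.

-8/3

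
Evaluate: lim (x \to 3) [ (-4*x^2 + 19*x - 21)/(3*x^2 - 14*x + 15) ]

-5/4

Since x = 3 makes numerator and denominator zero, (x - 3) divides both.
Cancelling it gives (7 - 4*x)/(3*x - 5); now plug in x = 3 to get -5/4.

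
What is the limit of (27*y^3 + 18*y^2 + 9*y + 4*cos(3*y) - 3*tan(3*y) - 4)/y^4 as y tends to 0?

27/2

Substitution gives 0/0 (the numerator vanishes to order 4).
Expand each term to order y^4: the coefficient of y^4 in 4·cos(3y) is 27/2 and in -3·tan(3y) is 0.
Lower-order terms cancel with the polynomial part, so the numerator is (27/2)·y^4 + o(y^4), and the limit is (27/2)/(1) = 27/2.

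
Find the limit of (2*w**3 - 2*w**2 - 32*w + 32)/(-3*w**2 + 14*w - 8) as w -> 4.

Direct substitution gives 0/0, so factor. Both numerator and denominator have (w - 4) as a factor.
After cancelling, the expression reduces to (2*w^2 + 6*w - 8)/(2 - 3*w).
Substituting w = 4 gives -24/5.

-24/5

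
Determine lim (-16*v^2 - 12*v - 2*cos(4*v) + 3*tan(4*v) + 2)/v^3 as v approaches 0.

64

Substitution gives 0/0; apply L'Hôpital's rule 3 times.
After differentiating numerator and denominator 3 times the quotient is (-128*sin(4*v) + 1152*tan(4*v)^4 + 1536*tan(4*v)^2 + 384)/(6); at v = 0 this is 64.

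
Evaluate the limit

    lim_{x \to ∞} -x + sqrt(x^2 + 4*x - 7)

2

An ∞ − ∞ form. Rationalising with the conjugate, the difference becomes (4x - 7) / (√(x^2 + 4*x - 7) + x).
For large x the denominator behaves like 2·x, so the quotient tends to 4/2 = 2.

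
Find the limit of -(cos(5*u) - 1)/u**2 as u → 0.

Direct substitution gives 0/0.
Apply L'Hôpital: lim (-5*sin(5*u))/(-2*u), still 0/0.
After 2 applications of L'Hôpital's rule the quotient is (-25*cos(5*u))/(-2); substituting u = 0 gives 25/2.

25/2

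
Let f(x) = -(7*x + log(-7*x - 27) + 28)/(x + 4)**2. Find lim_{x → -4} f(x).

Direct substitution gives 0/0.
Apply L'Hôpital: lim (7 - 7/(-7*x - 27))/(-2*x - 8), still 0/0.
After 2 applications of L'Hôpital's rule the quotient is (-49/(-7*x - 27)^2)/(-2); substituting x = -4 gives 49/2.

49/2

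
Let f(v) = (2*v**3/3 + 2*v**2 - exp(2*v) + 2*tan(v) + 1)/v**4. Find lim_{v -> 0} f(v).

Substitution gives 0/0 (the numerator vanishes to order 4).
Expand each term to order v^4: the coefficient of v^4 in −e^(2v) is -2/3 and in 2·tan(v) is 0.
Lower-order terms cancel with the polynomial part, so the numerator is (-2/3)·v^4 + o(v^4), and the limit is (-2/3)/(1) = -2/3.

-2/3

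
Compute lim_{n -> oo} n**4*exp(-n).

Write as n^4/e^{1n}, an ∞/∞ form.
Exponential growth dominates any polynomial, so repeated L'Hôpital (or the standard result) gives 0.

0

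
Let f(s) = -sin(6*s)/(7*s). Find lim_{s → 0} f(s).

Substitution gives 0/0.
Write it as (6/(-7))·sin(6s)/(6s); since sin(u)/u → 1, the limit is -6/7.

-6/7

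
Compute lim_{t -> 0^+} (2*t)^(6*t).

Base → 0⁺ and exponent → 0⁺: a 0^0 form.
Take logs: 6t·ln(2t). This is 0·(−∞); rewriting as ln(2t)/(1/(6t)) and applying L'Hôpital gives 0.
Hence the limit is e^0 = 1.

1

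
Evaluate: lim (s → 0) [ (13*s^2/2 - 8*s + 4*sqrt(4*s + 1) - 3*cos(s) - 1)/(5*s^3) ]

16/5

Substitution gives 0/0; apply L'Hôpital's rule 3 times.
After differentiating numerator and denominator 3 times the quotient is (-3*sin(s) + 96/(4*s + 1)^(5/2))/(30); at s = 0 this is 16/5.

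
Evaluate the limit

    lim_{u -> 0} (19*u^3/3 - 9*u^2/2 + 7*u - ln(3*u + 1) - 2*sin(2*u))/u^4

81/4

Substitution gives 0/0 (the numerator vanishes to order 4).
Expand each term to order u^4: the coefficient of u^4 in −ln(1 + 3u) is 81/4 and in -2·sin(2u) is 0.
Lower-order terms cancel with the polynomial part, so the numerator is (81/4)·u^4 + o(u^4), and the limit is (81/4)/(1) = 81/4.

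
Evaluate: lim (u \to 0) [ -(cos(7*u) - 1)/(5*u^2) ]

Direct substitution gives 0/0.
Apply L'Hôpital: lim (-7*sin(7*u))/(-10*u), still 0/0.
After 2 applications of L'Hôpital's rule the quotient is (-49*cos(7*u))/(-10); substituting u = 0 gives 49/10.

49/10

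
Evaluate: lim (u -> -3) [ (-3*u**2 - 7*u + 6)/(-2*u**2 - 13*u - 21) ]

Direct substitution gives 0/0, so factor. Both numerator and denominator have (u + 3) as a factor.
After cancelling, the expression reduces to (2 - 3*u)/(-2*u - 7).
Substituting u = -3 gives -11.

-11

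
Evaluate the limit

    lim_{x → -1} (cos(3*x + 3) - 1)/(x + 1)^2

-9/2

Direct substitution gives 0/0.
Apply L'Hôpital: lim (-3*sin(3*x + 3))/(2*x + 2), still 0/0.
After 2 applications of L'Hôpital's rule the quotient is (-9*cos(3*x + 3))/(2); substituting x = -1 gives -9/2.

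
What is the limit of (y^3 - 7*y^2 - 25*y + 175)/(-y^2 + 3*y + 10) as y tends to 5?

Since y = 5 makes numerator and denominator zero, (y - 5) divides both.
Cancelling it gives (y^2 - 2*y - 35)/(-y - 2); now plug in y = 5 to get 20/7.

20/7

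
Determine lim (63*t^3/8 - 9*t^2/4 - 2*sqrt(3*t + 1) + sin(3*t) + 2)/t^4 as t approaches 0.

405/64

Substitution gives 0/0 (the numerator vanishes to order 4).
Expand each term to order t^4: the coefficient of t^4 in sin(3t) is 0 and in -2·√(1 + 3t) is 405/64.
Lower-order terms cancel with the polynomial part, so the numerator is (405/64)·t^4 + o(t^4), and the limit is (405/64)/(1) = 405/64.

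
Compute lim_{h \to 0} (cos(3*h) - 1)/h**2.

Direct substitution gives 0/0.
Apply L'Hôpital: lim (-3*sin(3*h))/(2*h), still 0/0.
After 2 applications of L'Hôpital's rule the quotient is (-9*cos(3*h))/(2); substituting h = 0 gives -9/2.

-9/2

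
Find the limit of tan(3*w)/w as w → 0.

3

Substitution gives 0/0.
Since tan(u)/u → 1 as u → 0, tan(3w)/(3w) → 1 and the limit is 3.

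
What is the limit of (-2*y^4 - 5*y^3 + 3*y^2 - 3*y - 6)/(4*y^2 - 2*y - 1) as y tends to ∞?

The numerator has higher degree (4 > 2); the quotient behaves like (-2/(4))·y^2 for large |y|.
As y → +∞ this diverges to -∞.

-∞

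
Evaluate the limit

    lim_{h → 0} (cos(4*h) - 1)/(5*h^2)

Direct substitution gives 0/0.
Apply L'Hôpital: lim (-4*sin(4*h))/(10*h), still 0/0.
After 2 applications of L'Hôpital's rule the quotient is (-16*cos(4*h))/(10); substituting h = 0 gives -8/5.

-8/5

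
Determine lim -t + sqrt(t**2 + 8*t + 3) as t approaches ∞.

4

This has the form ∞ − ∞. Multiply and divide by the conjugate √(t^2 + 8*t + 3) + t.
That gives (8t + 3) / (√(t^2 + 8*t + 3) + t).
Divide numerator and denominator by t: the limit is 8/(2·1) = 4.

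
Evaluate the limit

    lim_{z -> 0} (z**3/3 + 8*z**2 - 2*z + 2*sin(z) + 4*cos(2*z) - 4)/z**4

8/3

Substitution gives 0/0; apply L'Hôpital's rule 4 times.
After differentiating numerator and denominator 4 times the quotient is (2*sin(z) + 64*cos(2*z))/(24); at z = 0 this is 8/3.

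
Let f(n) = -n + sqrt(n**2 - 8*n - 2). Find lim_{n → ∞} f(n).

An ∞ − ∞ form. Rationalising with the conjugate, the difference becomes (-8n - 2) / (√(n^2 - 8*n - 2) + n).
For large n the denominator behaves like 2·n, so the quotient tends to -8/2 = -4.

-4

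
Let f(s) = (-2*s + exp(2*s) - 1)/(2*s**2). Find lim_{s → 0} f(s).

1

Direct substitution gives 0/0.
Apply L'Hôpital: lim (2*e^(2*s) - 2)/(4*s), still 0/0.
After 2 applications of L'Hôpital's rule the quotient is (4*e^(2*s))/(4); substituting s = 0 gives 1.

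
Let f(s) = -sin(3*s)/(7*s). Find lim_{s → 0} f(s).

-3/7

Substitution gives 0/0.
Write it as (3/(-7))·sin(3s)/(3s); since sin(u)/u → 1, the limit is -3/7.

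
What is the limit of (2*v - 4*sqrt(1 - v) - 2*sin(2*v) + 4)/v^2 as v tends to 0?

Substitution gives 0/0 (the numerator vanishes to order 2).
Expand each term to order v^2: the coefficient of v^2 in -4·√(1 - v) is 1/2 and in -2·sin(2v) is 0.
Lower-order terms cancel with the polynomial part, so the numerator is (1/2)·v^2 + o(v^2), and the limit is (1/2)/(1) = 1/2.

1/2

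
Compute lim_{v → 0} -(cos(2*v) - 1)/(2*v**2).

1

Direct substitution gives 0/0.
Apply L'Hôpital: lim (-2*sin(2*v))/(-4*v), still 0/0.
After 2 applications of L'Hôpital's rule the quotient is (-4*cos(2*v))/(-4); substituting v = 0 gives 1.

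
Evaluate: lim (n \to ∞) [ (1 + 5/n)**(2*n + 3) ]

e^(10)

Write it as [(1 + 5/n)^n]^(2) · (1 + 5/n)^(3). The bracketed term tends to e^(5) and the second factor to 1, so the limit is e^(10).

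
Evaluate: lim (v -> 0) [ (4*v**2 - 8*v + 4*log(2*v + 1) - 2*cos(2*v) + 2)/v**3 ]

32/3

Substitution gives 0/0; apply L'Hôpital's rule 3 times.
After differentiating numerator and denominator 3 times the quotient is (-16*sin(2*v) + 64/(2*v + 1)^3)/(6); at v = 0 this is 32/3.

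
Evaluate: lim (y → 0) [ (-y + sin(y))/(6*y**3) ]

-1/36

Direct substitution gives 0/0.
Apply L'Hôpital: lim (cos(y) - 1)/(18*y^2), still 0/0.
Apply L'Hôpital: lim (-sin(y))/(36*y), still 0/0.
After 3 applications of L'Hôpital's rule the quotient is (-cos(y))/(36); substituting y = 0 gives -1/36.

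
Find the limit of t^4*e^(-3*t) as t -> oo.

0

Write as t^4/e^{3t}, an ∞/∞ form.
Exponential growth dominates any polynomial, so repeated L'Hôpital (or the standard result) gives 0.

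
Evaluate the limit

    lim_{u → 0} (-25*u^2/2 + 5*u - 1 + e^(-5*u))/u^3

-125/6

Direct substitution gives 0/0.
Apply L'Hôpital: lim (-25*u + 5 - 5*e^(-5*u))/(3*u^2), still 0/0.
Apply L'Hôpital: lim (-25 + 25*e^(-5*u))/(6*u), still 0/0.
After 3 applications of L'Hôpital's rule the quotient is (-125*e^(-5*u))/(6); substituting u = 0 gives -125/6.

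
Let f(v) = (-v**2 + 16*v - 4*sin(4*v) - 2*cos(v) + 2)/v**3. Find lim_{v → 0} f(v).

Substitution gives 0/0; apply L'Hôpital's rule 3 times.
After differentiating numerator and denominator 3 times the quotient is (-2*sin(v) + 256*cos(4*v))/(6); at v = 0 this is 128/3.

128/3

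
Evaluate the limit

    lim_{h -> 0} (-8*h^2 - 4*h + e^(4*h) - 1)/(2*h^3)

16/3

Direct substitution gives 0/0.
Apply L'Hôpital: lim (-16*h + 4*e^(4*h) - 4)/(6*h^2), still 0/0.
Apply L'Hôpital: lim (16*e^(4*h) - 16)/(12*h), still 0/0.
After 3 applications of L'Hôpital's rule the quotient is (64*e^(4*h))/(12); substituting h = 0 gives 16/3.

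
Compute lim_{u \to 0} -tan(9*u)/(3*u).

-3

Substitution gives 0/0.
Since tan(θ)/θ → 1 as θ → 0, tan(9u)/(9u) → 1 and the limit is 9/(-3) = -3.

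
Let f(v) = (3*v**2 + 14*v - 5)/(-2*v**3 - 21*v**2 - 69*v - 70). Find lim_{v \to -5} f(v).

Since v = -5 makes numerator and denominator zero, (v + 5) divides both.
Cancelling it gives (3*v - 1)/(-2*v^2 - 11*v - 14); now plug in v = -5 to get 16/9.

16/9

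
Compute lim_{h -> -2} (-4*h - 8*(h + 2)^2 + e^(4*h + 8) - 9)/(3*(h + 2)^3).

Direct substitution gives 0/0.
Apply L'Hôpital: lim (-16*h + 4*e^(4*h + 8) - 36)/(9*(h + 2)^2), still 0/0.
Apply L'Hôpital: lim (16*e^(4*h + 8) - 16)/(18*h + 36), still 0/0.
After 3 applications of L'Hôpital's rule the quotient is (64*e^(4*h + 8))/(18); substituting h = -2 gives 32/9.

32/9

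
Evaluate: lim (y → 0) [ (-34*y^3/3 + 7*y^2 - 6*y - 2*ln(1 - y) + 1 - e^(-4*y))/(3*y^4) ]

-61/18

Substitution gives 0/0 (the numerator vanishes to order 4).
Expand each term to order y^4: the coefficient of y^4 in −e^(-4y) is -32/3 and in -2·ln(1 - y) is 1/2.
Lower-order terms cancel with the polynomial part, so the numerator is (-61/6)·y^4 + o(y^4), and the limit is (-61/6)/(3) = -61/18.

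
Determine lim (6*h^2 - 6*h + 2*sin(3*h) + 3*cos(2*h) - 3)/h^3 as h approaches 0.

-9

Substitution gives 0/0; apply L'Hôpital's rule 3 times.
After differentiating numerator and denominator 3 times the quotient is (24*sin(2*h) - 54*cos(3*h))/(6); at h = 0 this is -9.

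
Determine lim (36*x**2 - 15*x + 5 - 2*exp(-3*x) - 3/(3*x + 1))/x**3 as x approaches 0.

90

Substitution gives 0/0 (the numerator vanishes to order 3).
Expand each term to order x^3: the coefficient of x^3 in -2·e^(-3x) is 9 and in -3·1/(1 + 3x) is 81.
Lower-order terms cancel with the polynomial part, so the numerator is (90)·x^3 + o(x^3), and the limit is (90)/(1) = 90.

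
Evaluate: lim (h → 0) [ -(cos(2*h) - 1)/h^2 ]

Direct substitution gives 0/0.
Apply L'Hôpital: lim (-2*sin(2*h))/(-2*h), still 0/0.
After 2 applications of L'Hôpital's rule the quotient is (-4*cos(2*h))/(-2); substituting h = 0 gives 2.

2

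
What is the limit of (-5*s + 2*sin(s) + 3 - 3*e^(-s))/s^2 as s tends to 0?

-3/2

Substitution gives 0/0; apply L'Hôpital's rule 2 times.
After differentiating numerator and denominator 2 times the quotient is (-2*sin(s) - 3*e^(-s))/(2); at s = 0 this is -3/2.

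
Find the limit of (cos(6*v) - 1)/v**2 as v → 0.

Direct substitution gives 0/0.
Apply L'Hôpital: lim (-6*sin(6*v))/(2*v), still 0/0.
After 2 applications of L'Hôpital's rule the quotient is (-36*cos(6*v))/(2); substituting v = 0 gives -18.

-18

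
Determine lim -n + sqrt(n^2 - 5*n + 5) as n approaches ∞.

-5/2

An ∞ − ∞ form. Rationalising with the conjugate, the difference becomes (-5n + 5) / (√(n^2 - 5*n + 5) + n).
For large n the denominator behaves like 2·n, so the quotient tends to -5/2 = -5/2.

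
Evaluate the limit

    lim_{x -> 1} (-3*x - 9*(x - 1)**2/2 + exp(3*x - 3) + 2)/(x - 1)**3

9/2

Direct substitution gives 0/0.
Apply L'Hôpital: lim (-9*x + 3*e^(3*x - 3) + 6)/(3*(x - 1)^2), still 0/0.
Apply L'Hôpital: lim (9*e^(3*x - 3) - 9)/(6*x - 6), still 0/0.
After 3 applications of L'Hôpital's rule the quotient is (27*e^(3*x - 3))/(6); substituting x = 1 gives 9/2.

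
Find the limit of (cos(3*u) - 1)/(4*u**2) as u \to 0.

Direct substitution gives 0/0.
Apply L'Hôpital: lim (-3*sin(3*u))/(8*u), still 0/0.
After 2 applications of L'Hôpital's rule the quotient is (-9*cos(3*u))/(8); substituting u = 0 gives -9/8.

-9/8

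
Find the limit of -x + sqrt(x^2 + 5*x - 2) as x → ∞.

5/2

This has the form ∞ − ∞. Multiply and divide by the conjugate √(x^2 + 5*x - 2) + x.
That gives (5x - 2) / (√(x^2 + 5*x - 2) + x).
Divide numerator and denominator by x: the limit is 5/(2·1) = 5/2.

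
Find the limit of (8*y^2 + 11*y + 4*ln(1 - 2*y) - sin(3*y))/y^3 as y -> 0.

-37/6

Substitution gives 0/0; apply L'Hôpital's rule 3 times.
After differentiating numerator and denominator 3 times the quotient is (27*cos(3*y) + 64/(2*y - 1)^3)/(6); at y = 0 this is -37/6.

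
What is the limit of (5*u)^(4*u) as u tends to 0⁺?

1

Base → 0⁺ and exponent → 0⁺: a 0^0 form.
Take logs: 4u·ln(5u). This is 0·(−∞); rewriting as ln(5u)/(1/(4u)) and applying L'Hôpital gives 0.
Hence the limit is e^0 = 1.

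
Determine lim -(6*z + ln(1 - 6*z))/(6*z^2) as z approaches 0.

3

Direct substitution gives 0/0.
Apply L'Hôpital: lim (6 - 6/(1 - 6*z))/(-12*z), still 0/0.
After 2 applications of L'Hôpital's rule the quotient is (-36/(1 - 6*z)^2)/(-12); substituting z = 0 gives 3.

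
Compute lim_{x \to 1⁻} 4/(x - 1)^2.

∞

As x → 1⁻, (x - 1) → 0⁻, so (x - 1)^2 → 0⁺ and 4/(x - 1)^2 → ∞.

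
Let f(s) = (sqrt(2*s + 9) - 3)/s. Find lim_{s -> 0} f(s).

1/3

Substitution gives 0/0. Multiply numerator and denominator by the conjugate √(9 + 2s) + √9.
The numerator becomes (9 + 2s) − 9 = 2s, so the expression simplifies to 2/(√(9 + 2s) + √9).
Letting s → 0 gives 2/(2√9) = 1/3.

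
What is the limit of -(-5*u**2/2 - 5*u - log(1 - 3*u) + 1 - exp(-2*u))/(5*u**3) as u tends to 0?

Substitution gives 0/0 (the numerator vanishes to order 3).
Expand each term to order u^3: the coefficient of u^3 in −e^(-2u) is 4/3 and in −ln(1 - 3u) is 9.
Lower-order terms cancel with the polynomial part, so the numerator is (31/3)·u^3 + o(u^3), and the limit is (31/3)/(-5) = -31/15.

-31/15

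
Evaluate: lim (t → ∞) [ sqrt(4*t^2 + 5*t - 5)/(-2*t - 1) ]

-1

For large |t|, √(4*t^2 + 5*t - 5) ≈ √4·|t| and the denominator ≈ -2t.
Since t → +∞, |t| = t, giving √4/(-2) = -1.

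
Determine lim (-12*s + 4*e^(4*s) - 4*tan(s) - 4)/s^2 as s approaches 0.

32

Substitution gives 0/0; apply L'Hôpital's rule 2 times.
After differentiating numerator and denominator 2 times the quotient is (64*e^(4*s) - 8*sin(s)/cos(s)^3)/(2); at s = 0 this is 32.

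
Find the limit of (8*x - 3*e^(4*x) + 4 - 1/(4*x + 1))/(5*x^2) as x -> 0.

Substitution gives 0/0; apply L'Hôpital's rule 2 times.
After differentiating numerator and denominator 2 times the quotient is (-48*e^(4*x) - 32/(4*x + 1)^3)/(10); at x = 0 this is -8.

-8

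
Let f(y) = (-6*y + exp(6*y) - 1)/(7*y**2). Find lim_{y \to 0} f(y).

18/7

Direct substitution gives 0/0.
Apply L'Hôpital: lim (6*e^(6*y) - 6)/(14*y), still 0/0.
After 2 applications of L'Hôpital's rule the quotient is (36*e^(6*y))/(14); substituting y = 0 gives 18/7.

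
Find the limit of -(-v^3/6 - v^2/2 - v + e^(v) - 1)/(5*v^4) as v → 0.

-1/120

Direct substitution gives 0/0.
Apply L'Hôpital: lim (-v^2/2 - v + e^(v) - 1)/(-20*v^3), still 0/0.
Apply L'Hôpital: lim (-v + e^(v) - 1)/(-60*v^2), still 0/0.
Apply L'Hôpital: lim (e^(v) - 1)/(-120*v), still 0/0.
After 4 applications of L'Hôpital's rule the quotient is (e^(v))/(-120); substituting v = 0 gives -1/120.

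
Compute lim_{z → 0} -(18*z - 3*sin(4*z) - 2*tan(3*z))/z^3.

-14

Substitution gives 0/0 (the numerator vanishes to order 3).
Expand each term to order z^3: the coefficient of z^3 in -3·sin(4z) is 32 and in -2·tan(3z) is -18.
Lower-order terms cancel with the polynomial part, so the numerator is (14)·z^3 + o(z^3), and the limit is (14)/(-1) = -14.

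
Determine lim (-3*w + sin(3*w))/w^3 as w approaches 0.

Direct substitution gives 0/0.
Apply L'Hôpital: lim (3*cos(3*w) - 3)/(3*w^2), still 0/0.
Apply L'Hôpital: lim (-9*sin(3*w))/(6*w), still 0/0.
After 3 applications of L'Hôpital's rule the quotient is (-27*cos(3*w))/(6); substituting w = 0 gives -9/2.

-9/2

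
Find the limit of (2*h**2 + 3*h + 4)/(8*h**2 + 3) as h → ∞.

1/4

Numerator and denominator both have degree 2.
Dividing every term by h^2, all lower-order terms vanish and the limit is the ratio of leading coefficients, 2/(8) = 1/4.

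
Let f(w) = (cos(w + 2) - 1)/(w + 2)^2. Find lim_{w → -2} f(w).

Direct substitution gives 0/0.
Apply L'Hôpital: lim (-sin(w + 2))/(2*w + 4), still 0/0.
After 2 applications of L'Hôpital's rule the quotient is (-cos(w + 2))/(2); substituting w = -2 gives -1/2.

-1/2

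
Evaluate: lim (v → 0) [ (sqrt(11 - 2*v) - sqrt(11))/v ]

Substitution gives 0/0. Multiply numerator and denominator by the conjugate √(11 - 2v) + √11.
The numerator becomes (11 - 2v) − 11 = -2v, so the expression simplifies to -2/(√(11 - 2v) + √11).
Letting v → 0 gives -2/(2√11) = -√(11)/11.

-√(11)/11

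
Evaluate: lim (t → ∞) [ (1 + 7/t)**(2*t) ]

e^(14)

Let L be the limit and take ln: ln L = lim (2t)·ln(1 + 7/t) = lim (2t)·(7/t + O(1/t²)) = 14.
Hence L = e^(14).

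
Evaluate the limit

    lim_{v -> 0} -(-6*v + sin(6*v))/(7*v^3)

36/7

Direct substitution gives 0/0.
Apply L'Hôpital: lim (6*cos(6*v) - 6)/(-21*v^2), still 0/0.
Apply L'Hôpital: lim (-36*sin(6*v))/(-42*v), still 0/0.
After 3 applications of L'Hôpital's rule the quotient is (-216*cos(6*v))/(-42); substituting v = 0 gives 36/7.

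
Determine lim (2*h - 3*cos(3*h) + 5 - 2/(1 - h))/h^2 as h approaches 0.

23/2

Substitution gives 0/0 (the numerator vanishes to order 2).
Expand each term to order h^2: the coefficient of h^2 in -2·1/(1 - h) is -2 and in -3·cos(3h) is 27/2.
Lower-order terms cancel with the polynomial part, so the numerator is (23/2)·h^2 + o(h^2), and the limit is (23/2)/(1) = 23/2.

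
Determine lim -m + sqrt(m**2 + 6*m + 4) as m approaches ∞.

3

This has the form ∞ − ∞. Multiply and divide by the conjugate √(m^2 + 6*m + 4) + m.
That gives (6m + 4) / (√(m^2 + 6*m + 4) + m).
Divide numerator and denominator by m: the limit is 6/(2·1) = 3.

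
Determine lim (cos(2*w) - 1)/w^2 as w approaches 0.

-2

Direct substitution gives 0/0.
Apply L'Hôpital: lim (-2*sin(2*w))/(2*w), still 0/0.
After 2 applications of L'Hôpital's rule the quotient is (-4*cos(2*w))/(2); substituting w = 0 gives -2.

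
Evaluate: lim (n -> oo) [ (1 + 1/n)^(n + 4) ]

e

Let L be the limit and take ln: ln L = lim (n + 4)·ln(1 + 1/n) = lim (n + 4)·(1/n + O(1/n²)) = 1.
Hence L = e^(1).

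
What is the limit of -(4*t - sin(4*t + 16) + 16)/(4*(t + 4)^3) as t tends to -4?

-8/3

Direct substitution gives 0/0.
Apply L'Hôpital: lim (4 - 4*cos(4*t + 16))/(-12*(t + 4)^2), still 0/0.
Apply L'Hôpital: lim (16*sin(4*t + 16))/(-24*t - 96), still 0/0.
After 3 applications of L'Hôpital's rule the quotient is (64*cos(4*t + 16))/(-24); substituting t = -4 gives -8/3.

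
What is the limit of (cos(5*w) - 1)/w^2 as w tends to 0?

Direct substitution gives 0/0.
Apply L'Hôpital: lim (-5*sin(5*w))/(2*w), still 0/0.
After 2 applications of L'Hôpital's rule the quotient is (-25*cos(5*w))/(2); substituting w = 0 gives -25/2.

-25/2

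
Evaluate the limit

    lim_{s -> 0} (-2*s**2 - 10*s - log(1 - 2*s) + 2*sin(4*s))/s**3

-56/3

Substitution gives 0/0 (the numerator vanishes to order 3).
Expand each term to order s^3: the coefficient of s^3 in −ln(1 - 2s) is 8/3 and in 2·sin(4s) is -64/3.
Lower-order terms cancel with the polynomial part, so the numerator is (-56/3)·s^3 + o(s^3), and the limit is (-56/3)/(1) = -56/3.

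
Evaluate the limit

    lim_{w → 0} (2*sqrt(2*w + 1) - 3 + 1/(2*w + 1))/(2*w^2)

3/2

Substitution gives 0/0 (the numerator vanishes to order 2).
Expand each term to order w^2: the coefficient of w^2 in 1/(1 + 2w) is 4 and in 2·√(1 + 2w) is -1.
Lower-order terms cancel with the polynomial part, so the numerator is (3)·w^2 + o(w^2), and the limit is (3)/(2) = 3/2.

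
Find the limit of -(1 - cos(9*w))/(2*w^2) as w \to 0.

-81/4

Substitution gives 0/0.
Use (1 − cos u)/u² → 1/2 with u = 9w: the limit is 9²/(2·(-2)) = -81/4.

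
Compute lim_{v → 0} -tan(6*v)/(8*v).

Substitution gives 0/0.
Since tan(u)/u → 1 as u → 0, tan(6v)/(6v) → 1 and the limit is 6/(-8) = -3/4.

-3/4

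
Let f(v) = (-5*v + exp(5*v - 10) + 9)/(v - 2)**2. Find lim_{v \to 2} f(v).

25/2

Direct substitution gives 0/0.
Apply L'Hôpital: lim (5*e^(5*v - 10) - 5)/(2*v - 4), still 0/0.
After 2 applications of L'Hôpital's rule the quotient is (25*e^(5*v - 10))/(2); substituting v = 2 gives 25/2.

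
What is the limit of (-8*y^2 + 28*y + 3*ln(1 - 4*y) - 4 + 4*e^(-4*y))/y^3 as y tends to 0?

Substitution gives 0/0; apply L'Hôpital's rule 3 times.
After differentiating numerator and denominator 3 times the quotient is (-256*e^(-4*y) + 384/(4*y - 1)^3)/(6); at y = 0 this is -320/3.

-320/3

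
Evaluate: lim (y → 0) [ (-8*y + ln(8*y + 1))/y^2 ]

Direct substitution gives 0/0.
Apply L'Hôpital: lim (-8 + 8/(8*y + 1))/(2*y), still 0/0.
After 2 applications of L'Hôpital's rule the quotient is (-64/(8*y + 1)^2)/(2); substituting y = 0 gives -32.

-32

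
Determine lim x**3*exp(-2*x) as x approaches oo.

Write as x^3/e^{2x}, an ∞/∞ form.
Exponential growth dominates any polynomial, so repeated L'Hôpital (or the standard result) gives 0.

0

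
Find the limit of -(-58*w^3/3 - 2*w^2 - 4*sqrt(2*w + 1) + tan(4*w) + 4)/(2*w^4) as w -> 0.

Substitution gives 0/0 (the numerator vanishes to order 4).
Expand each term to order w^4: the coefficient of w^4 in -4·√(1 + 2w) is 5/2 and in tan(4w) is 0.
Lower-order terms cancel with the polynomial part, so the numerator is (5/2)·w^4 + o(w^4), and the limit is (5/2)/(-2) = -5/4.

-5/4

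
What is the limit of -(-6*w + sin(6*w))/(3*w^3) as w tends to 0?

Direct substitution gives 0/0.
Apply L'Hôpital: lim (6*cos(6*w) - 6)/(-9*w^2), still 0/0.
Apply L'Hôpital: lim (-36*sin(6*w))/(-18*w), still 0/0.
After 3 applications of L'Hôpital's rule the quotient is (-216*cos(6*w))/(-18); substituting w = 0 gives 12.

12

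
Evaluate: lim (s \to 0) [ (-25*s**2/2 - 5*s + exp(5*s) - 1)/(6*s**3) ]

125/36

Direct substitution gives 0/0.
Apply L'Hôpital: lim (-25*s + 5*e^(5*s) - 5)/(18*s^2), still 0/0.
Apply L'Hôpital: lim (25*e^(5*s) - 25)/(36*s), still 0/0.
After 3 applications of L'Hôpital's rule the quotient is (125*e^(5*s))/(36); substituting s = 0 gives 125/36.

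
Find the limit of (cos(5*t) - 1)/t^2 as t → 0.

Direct substitution gives 0/0.
Apply L'Hôpital: lim (-5*sin(5*t))/(2*t), still 0/0.
After 2 applications of L'Hôpital's rule the quotient is (-25*cos(5*t))/(2); substituting t = 0 gives -25/2.

-25/2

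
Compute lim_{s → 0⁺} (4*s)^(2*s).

Base → 0⁺ and exponent → 0⁺: a 0^0 form.
Take logs: 2s·ln(4s). This is 0·(−∞); rewriting as ln(4s)/(1/(2s)) and applying L'Hôpital gives 0.
Hence the limit is e^0 = 1.

1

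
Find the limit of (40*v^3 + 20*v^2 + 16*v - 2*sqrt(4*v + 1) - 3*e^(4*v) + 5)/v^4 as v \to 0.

Substitution gives 0/0 (the numerator vanishes to order 4).
Expand each term to order v^4: the coefficient of v^4 in -3·e^(4v) is -32 and in -2·√(1 + 4v) is 20.
Lower-order terms cancel with the polynomial part, so the numerator is (-12)·v^4 + o(v^4), and the limit is (-12)/(1) = -12.

-12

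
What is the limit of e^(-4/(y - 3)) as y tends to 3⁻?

∞

As y → 3⁻, -4/(y - 3) → +∞, so e^(-4/(y - 3)) → ∞.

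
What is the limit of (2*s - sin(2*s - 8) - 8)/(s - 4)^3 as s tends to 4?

4/3

Direct substitution gives 0/0.
Apply L'Hôpital: lim (2 - 2*cos(2*s - 8))/(3*(s - 4)^2), still 0/0.
Apply L'Hôpital: lim (4*sin(2*s - 8))/(6*s - 24), still 0/0.
After 3 applications of L'Hôpital's rule the quotient is (8*cos(2*s - 8))/(6); substituting s = 4 gives 4/3.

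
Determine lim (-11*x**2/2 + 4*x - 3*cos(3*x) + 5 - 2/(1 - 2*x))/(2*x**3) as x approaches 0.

-8

Substitution gives 0/0; apply L'Hôpital's rule 3 times.
After differentiating numerator and denominator 3 times the quotient is (-81*sin(3*x) - 96/(2*x - 1)^4)/(12); at x = 0 this is -8.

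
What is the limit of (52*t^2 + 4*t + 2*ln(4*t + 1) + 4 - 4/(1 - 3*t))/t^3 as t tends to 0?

-196/3

Substitution gives 0/0; apply L'Hôpital's rule 3 times.
After differentiating numerator and denominator 3 times the quotient is (256/(4*t + 1)^3 - 648/(3*t - 1)^4)/(6); at t = 0 this is -196/3.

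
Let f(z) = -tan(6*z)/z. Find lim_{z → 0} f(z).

-6

Substitution gives 0/0.
Since tan(u)/u → 1 as u → 0, tan(6z)/(6z) → 1 and the limit is 6/(-1) = -6.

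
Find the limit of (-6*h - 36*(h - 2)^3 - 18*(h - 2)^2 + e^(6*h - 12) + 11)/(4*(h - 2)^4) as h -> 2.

27/2

Direct substitution gives 0/0.
Apply L'Hôpital: lim (-36*h - 108*(h - 2)^2 + 6*e^(6*h - 12) + 66)/(16*(h - 2)^3), still 0/0.
Apply L'Hôpital: lim (-216*h + 36*e^(6*h - 12) + 396)/(48*(h - 2)^2), still 0/0.
Apply L'Hôpital: lim (216*e^(6*h - 12) - 216)/(96*h - 192), still 0/0.
After 4 applications of L'Hôpital's rule the quotient is (1296*e^(6*h - 12))/(96); substituting h = 2 gives 27/2.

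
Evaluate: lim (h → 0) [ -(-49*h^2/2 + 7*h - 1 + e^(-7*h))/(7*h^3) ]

49/6

Direct substitution gives 0/0.
Apply L'Hôpital: lim (-49*h + 7 - 7*e^(-7*h))/(-21*h^2), still 0/0.
Apply L'Hôpital: lim (-49 + 49*e^(-7*h))/(-42*h), still 0/0.
After 3 applications of L'Hôpital's rule the quotient is (-343*e^(-7*h))/(-42); substituting h = 0 gives 49/6.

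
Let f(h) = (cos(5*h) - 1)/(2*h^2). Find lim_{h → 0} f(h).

-25/4

Direct substitution gives 0/0.
Apply L'Hôpital: lim (-5*sin(5*h))/(4*h), still 0/0.
After 2 applications of L'Hôpital's rule the quotient is (-25*cos(5*h))/(4); substituting h = 0 gives -25/4.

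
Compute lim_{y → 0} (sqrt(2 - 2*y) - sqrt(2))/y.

-√(2)/2

Substitution gives 0/0. Multiply numerator and denominator by the conjugate √(2 - 2y) + √2.
The numerator becomes (2 - 2y) − 2 = -2y, so the expression simplifies to -2/(√(2 - 2y) + √2).
Letting y → 0 gives -2/(2√2) = -√(2)/2.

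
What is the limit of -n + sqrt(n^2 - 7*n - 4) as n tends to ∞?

-7/2

An ∞ − ∞ form. Rationalising with the conjugate, the difference becomes (-7n - 4) / (√(n^2 - 7*n - 4) + n).
For large n the denominator behaves like 2·n, so the quotient tends to -7/2 = -7/2.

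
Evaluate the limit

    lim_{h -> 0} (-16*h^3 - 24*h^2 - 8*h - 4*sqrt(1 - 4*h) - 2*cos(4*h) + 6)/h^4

Substitution gives 0/0; apply L'Hôpital's rule 4 times.
After differentiating numerator and denominator 4 times the quotient is (-512*cos(4*h) + 960/(1 - 4*h)^(7/2))/(24); at h = 0 this is 56/3.

56/3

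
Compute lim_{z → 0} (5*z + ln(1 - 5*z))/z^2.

-25/2

Direct substitution gives 0/0.
Apply L'Hôpital: lim (5 - 5/(1 - 5*z))/(2*z), still 0/0.
After 2 applications of L'Hôpital's rule the quotient is (-25/(1 - 5*z)^2)/(2); substituting z = 0 gives -25/2.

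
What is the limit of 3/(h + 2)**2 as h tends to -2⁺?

∞

As h → -2⁺, (h + 2) → 0⁺, so (h + 2)^2 → 0⁺ and 3/(h + 2)^2 → ∞.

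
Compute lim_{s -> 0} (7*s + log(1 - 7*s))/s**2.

-49/2

Direct substitution gives 0/0.
Apply L'Hôpital: lim (7 - 7/(1 - 7*s))/(2*s), still 0/0.
After 2 applications of L'Hôpital's rule the quotient is (-49/(1 - 7*s)^2)/(2); substituting s = 0 gives -49/2.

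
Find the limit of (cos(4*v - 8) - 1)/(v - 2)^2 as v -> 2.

Direct substitution gives 0/0.
Apply L'Hôpital: lim (-4*sin(4*v - 8))/(2*v - 4), still 0/0.
After 2 applications of L'Hôpital's rule the quotient is (-16*cos(4*v - 8))/(2); substituting v = 2 gives -8.

-8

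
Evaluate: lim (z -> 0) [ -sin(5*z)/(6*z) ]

Substitution gives 0/0.
Write it as (5/(-6))·sin(5z)/(5z); since sin(u)/u → 1, the limit is -5/6.

-5/6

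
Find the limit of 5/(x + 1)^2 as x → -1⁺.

As x → -1⁺, (x + 1) → 0⁺, so (x + 1)^2 → 0⁺ and 5/(x + 1)^2 → ∞.

∞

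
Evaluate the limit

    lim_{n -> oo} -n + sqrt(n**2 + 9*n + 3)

9/2

An ∞ − ∞ form. Rationalising with the conjugate, the difference becomes (9n + 3) / (√(n^2 + 9*n + 3) + n).
For large n the denominator behaves like 2·n, so the quotient tends to 9/2 = 9/2.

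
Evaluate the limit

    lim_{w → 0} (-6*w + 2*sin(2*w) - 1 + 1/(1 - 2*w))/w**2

4

Substitution gives 0/0 (the numerator vanishes to order 2).
Expand each term to order w^2: the coefficient of w^2 in 1/(1 - 2w) is 4 and in 2·sin(2w) is 0.
Lower-order terms cancel with the polynomial part, so the numerator is (4)·w^2 + o(w^2), and the limit is (4)/(1) = 4.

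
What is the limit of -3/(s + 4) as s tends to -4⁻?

As s → -4⁻, (s + 4) → 0⁻, so (s + 4)^1 → 0⁻ and -3/(s + 4)^1 → ∞.

∞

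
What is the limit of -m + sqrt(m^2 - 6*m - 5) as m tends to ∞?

An ∞ − ∞ form. Rationalising with the conjugate, the difference becomes (-6m - 5) / (√(m^2 - 6*m - 5) + m).
For large m the denominator behaves like 2·m, so the quotient tends to -6/2 = -3.

-3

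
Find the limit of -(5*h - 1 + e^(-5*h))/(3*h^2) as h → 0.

-25/6

Direct substitution gives 0/0.
Apply L'Hôpital: lim (5 - 5*e^(-5*h))/(-6*h), still 0/0.
After 2 applications of L'Hôpital's rule the quotient is (25*e^(-5*h))/(-6); substituting h = 0 gives -25/6.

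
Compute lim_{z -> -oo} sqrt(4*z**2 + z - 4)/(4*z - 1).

For large |z|, √(4*z^2 + z - 4) ≈ √4·|z| and the denominator ≈ 4z.
Since z → −∞, |z| = −z, giving −√4/(4) = -1/2.

-1/2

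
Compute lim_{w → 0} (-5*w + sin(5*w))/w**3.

Direct substitution gives 0/0.
Apply L'Hôpital: lim (5*cos(5*w) - 5)/(3*w^2), still 0/0.
Apply L'Hôpital: lim (-25*sin(5*w))/(6*w), still 0/0.
After 3 applications of L'Hôpital's rule the quotient is (-125*cos(5*w))/(6); substituting w = 0 gives -125/6.

-125/6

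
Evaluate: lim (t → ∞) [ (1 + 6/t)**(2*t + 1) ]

e^(12)

The base → 1 and the exponent → ∞: a 1^∞ form.
Take logarithms: (2t + 1)·ln(1 + 6/t). Since ln(1+u) ~ u for small u, this behaves like (2t)·(6/t) → 12.
So the limit is e^(12).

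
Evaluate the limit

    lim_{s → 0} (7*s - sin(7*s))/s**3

Direct substitution gives 0/0.
Apply L'Hôpital: lim (7 - 7*cos(7*s))/(3*s^2), still 0/0.
Apply L'Hôpital: lim (49*sin(7*s))/(6*s), still 0/0.
After 3 applications of L'Hôpital's rule the quotient is (343*cos(7*s))/(6); substituting s = 0 gives 343/6.

343/6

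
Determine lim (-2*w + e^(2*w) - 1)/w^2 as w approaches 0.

Direct substitution gives 0/0.
Apply L'Hôpital: lim (2*e^(2*w) - 2)/(2*w), still 0/0.
After 2 applications of L'Hôpital's rule the quotient is (4*e^(2*w))/(2); substituting w = 0 gives 2.

2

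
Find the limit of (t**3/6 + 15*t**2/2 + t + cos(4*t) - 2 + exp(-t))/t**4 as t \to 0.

Substitution gives 0/0; apply L'Hôpital's rule 4 times.
After differentiating numerator and denominator 4 times the quotient is (256*cos(4*t) + e^(-t))/(24); at t = 0 this is 257/24.

257/24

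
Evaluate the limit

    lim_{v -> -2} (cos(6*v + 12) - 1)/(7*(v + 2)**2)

Direct substitution gives 0/0.
Apply L'Hôpital: lim (-6*sin(6*v + 12))/(14*v + 28), still 0/0.
After 2 applications of L'Hôpital's rule the quotient is (-36*cos(6*v + 12))/(14); substituting v = -2 gives -18/7.

-18/7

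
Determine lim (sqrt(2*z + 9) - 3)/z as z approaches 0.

1/3

Substitution gives 0/0. Multiply numerator and denominator by the conjugate √(9 + 2z) + √9.
The numerator becomes (9 + 2z) − 9 = 2z, so the expression simplifies to 2/(√(9 + 2z) + √9).
Letting z → 0 gives 2/(2√9) = 1/3.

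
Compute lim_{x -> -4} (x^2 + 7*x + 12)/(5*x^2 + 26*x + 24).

1/14

Direct substitution gives 0/0, so factor. Both numerator and denominator have (x + 4) as a factor.
After cancelling, the expression reduces to (x + 3)/(5*x + 6).
Substituting x = -4 gives 1/14.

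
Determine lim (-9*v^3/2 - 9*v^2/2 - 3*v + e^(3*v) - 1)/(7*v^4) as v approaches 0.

Direct substitution gives 0/0.
Apply L'Hôpital: lim (-27*v^2/2 - 9*v + 3*e^(3*v) - 3)/(28*v^3), still 0/0.
Apply L'Hôpital: lim (-27*v + 9*e^(3*v) - 9)/(84*v^2), still 0/0.
Apply L'Hôpital: lim (27*e^(3*v) - 27)/(168*v), still 0/0.
After 4 applications of L'Hôpital's rule the quotient is (81*e^(3*v))/(168); substituting v = 0 gives 27/56.

27/56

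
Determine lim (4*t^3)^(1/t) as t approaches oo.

1

Base → ∞ and exponent → 0: an ∞^0 form.
Take logs: (1/t)·ln(4·t^3) = (ln 4 + 3·ln t)/t → 0.
So the limit is e^0 = 1.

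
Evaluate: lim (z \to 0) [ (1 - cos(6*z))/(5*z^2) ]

18/5

Substitution gives 0/0.
Use (1 − cos u)/u² → 1/2 with u = 6z: the limit is 6²/(2·5) = 18/5.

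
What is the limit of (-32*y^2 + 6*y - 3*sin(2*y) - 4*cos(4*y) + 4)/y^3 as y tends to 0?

Substitution gives 0/0; apply L'Hôpital's rule 3 times.
After differentiating numerator and denominator 3 times the quotient is (-256*sin(4*y) + 24*cos(2*y))/(6); at y = 0 this is 4.

4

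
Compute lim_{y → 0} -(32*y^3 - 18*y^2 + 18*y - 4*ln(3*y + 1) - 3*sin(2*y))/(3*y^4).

Substitution gives 0/0 (the numerator vanishes to order 4).
Expand each term to order y^4: the coefficient of y^4 in -4·ln(1 + 3y) is 81 and in -3·sin(2y) is 0.
Lower-order terms cancel with the polynomial part, so the numerator is (81)·y^4 + o(y^4), and the limit is (81)/(-3) = -27.

-27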